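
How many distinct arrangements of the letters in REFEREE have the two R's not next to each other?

Total arrangements of REFEREE: 7!/(4!·2!) = 105.
Arrangements with the R's together: treat RR as one letter, giving (6)!/(4!) = 30.
Subtracting, 105 − 30 = 75 arrangements keep the R's apart.

75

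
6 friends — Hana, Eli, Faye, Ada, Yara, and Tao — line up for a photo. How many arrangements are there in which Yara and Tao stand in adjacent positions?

240

Place the 4 others and the Yara-Tao pair as 5 objects in a line; the pair has 2 internal arrangements.
So the count is 2·(5)! = 240.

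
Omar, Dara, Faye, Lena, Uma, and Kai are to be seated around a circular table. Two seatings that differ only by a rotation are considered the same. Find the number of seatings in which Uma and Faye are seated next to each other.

Glue Uma and Faye into a block (2 internal orders). Seating 5 units around a circle gives (4)! arrangements.
So 2 × (4)! = 2 × 24 = 48.

48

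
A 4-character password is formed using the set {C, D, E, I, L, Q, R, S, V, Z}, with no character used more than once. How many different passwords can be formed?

5040

Choose and order 4 of the 10 symbols: the first character has 10 options, the next 9, then 8, 7.
That product is 10 × 9 × 8 × 7 = 5040.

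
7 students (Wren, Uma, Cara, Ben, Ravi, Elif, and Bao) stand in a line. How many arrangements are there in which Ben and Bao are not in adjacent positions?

There are 7! = 5040 arrangements in all. If Ben and Bao are adjacent, merging them into one block gives 2·(6)! = 1440 arrangements.
So 5040 − 1440 = 3600 arrangements keep them apart.

3600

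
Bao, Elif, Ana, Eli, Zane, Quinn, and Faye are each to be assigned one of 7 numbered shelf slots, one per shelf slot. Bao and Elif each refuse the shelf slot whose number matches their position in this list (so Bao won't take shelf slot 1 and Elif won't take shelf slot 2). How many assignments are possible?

3720

Let Aᵢ (for i ∈ {1, 2}) be the placements that put person i in their forbidden shelf slot. Any j of these fix j positions, leaving (7−j)! ways to fill the rest, and there are C(2,j) ways to pick which j.
By inclusion–exclusion, the number of valid placements is Σ_{j=0}^{2} (−1)^j C(2,j)·(7−j)!.
Computing: 5040 − 1440 + 120 = 3720.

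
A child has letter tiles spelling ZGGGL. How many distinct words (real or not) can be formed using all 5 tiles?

20

The 5 letters of ZGGGL have repeats: G appearing 3 times.
The number of distinct arrangements is 5!/(3!) = 120/6 = 20.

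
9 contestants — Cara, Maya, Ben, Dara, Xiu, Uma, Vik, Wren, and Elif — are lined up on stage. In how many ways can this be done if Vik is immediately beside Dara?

80640

Place the 7 others and the Vik-Dara pair as 8 objects in a line; the pair has 2 internal arrangements.
That gives 2 × 8! = 2 × 40320 = 80640.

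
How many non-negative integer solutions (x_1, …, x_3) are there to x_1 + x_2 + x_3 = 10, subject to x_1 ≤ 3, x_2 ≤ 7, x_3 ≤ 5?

Without the upper bounds there are C(12,2) = 66 ways to split 10 among 3 variables.
Subtract solutions that violate a single cap (substitute x_i' = x_i − (cap_i+1)): x_1 ≥ 4 gives C(8,2) = 28; x_2 ≥ 8 gives C(4,2) = 6; x_3 ≥ 6 gives C(6,2) = 15. Together 49.
Add back pairs where two caps are both exceeded: 0 + 1 + 0 = 1.
By inclusion–exclusion the count is 66 − 49 + 1 = 18.

18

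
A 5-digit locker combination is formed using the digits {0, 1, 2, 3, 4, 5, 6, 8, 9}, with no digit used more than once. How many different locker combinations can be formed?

With no repetition, fill the 5 digits in order: 9 choices, then 8, down to 5.
That product is 9 × 8 × 7 × 6 × 5 = 15120.

15120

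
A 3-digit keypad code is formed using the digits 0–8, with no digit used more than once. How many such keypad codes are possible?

504

With no repetition, fill the 3 digits in order: 9 choices, then 8, down to 7.
That product is 9 × 8 × 7 = 504.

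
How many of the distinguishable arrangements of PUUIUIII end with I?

140

With the last slot taken by I, it remains to arrange the other 7 letters (PUUUIII).
Those 7 letters have I appearing 3 times and U appearing 3 times, giving (7)!/(3!·3!) = 140.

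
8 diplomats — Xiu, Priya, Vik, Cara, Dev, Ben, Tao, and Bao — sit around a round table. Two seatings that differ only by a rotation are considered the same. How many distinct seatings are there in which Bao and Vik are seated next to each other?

Treat {Bao, Vik} as one unit (2 internal orders) and seat the resulting 7 units around the table: (6)! circular arrangements.
So 2 × (6)! = 2 × 720 = 1440.

1440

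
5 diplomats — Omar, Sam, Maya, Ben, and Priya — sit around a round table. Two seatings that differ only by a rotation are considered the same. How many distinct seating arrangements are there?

Fix one person's seat to break rotational symmetry; the remaining 4 people can be arranged in (4)! = 24 ways.

24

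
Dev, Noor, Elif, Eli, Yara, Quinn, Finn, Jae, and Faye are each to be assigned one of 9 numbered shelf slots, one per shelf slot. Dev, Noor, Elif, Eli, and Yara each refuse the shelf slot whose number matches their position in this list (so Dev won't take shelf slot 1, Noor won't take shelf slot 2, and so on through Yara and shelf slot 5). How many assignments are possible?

Let Aᵢ (for 1 ≤ i ≤ 5) be the placements that put person i in their forbidden shelf slot. Any j of these fix j positions, leaving (9−j)! ways to fill the rest, and there are C(5,j) ways to pick which j.
By inclusion–exclusion, the number of valid placements is Σ_{j=0}^{5} (−1)^j C(5,j)·(9−j)!.
Computing: 362880 − 201600 + 50400 − 7200 + 600 − 24 = 205056.

205056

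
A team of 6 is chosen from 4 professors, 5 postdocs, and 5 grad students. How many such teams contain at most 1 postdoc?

714

Split by how many postdocs are chosen (0 through 1).
Sum: C(5,0)·C(9,6) + C(5,1)·C(9,5) = 84 + 630 = 714.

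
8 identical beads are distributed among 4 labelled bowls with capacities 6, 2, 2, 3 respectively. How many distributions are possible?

32

Without the upper bounds there are C(11,3) = 165 ways to split 8 among 4 bowls.
Subtract solutions that violate a single cap (substitute x_i' = x_i − (cap_i+1)): x_1 ≥ 7 gives C(4,3) = 4; x_2 ≥ 3 gives C(8,3) = 56; x_3 ≥ 3 gives C(8,3) = 56; x_4 ≥ 4 gives C(7,3) = 35. Together 151.
Add back pairs where two caps are both exceeded: 0 + 0 + 0 + 10 + 4 + 4 = 18.
By inclusion–exclusion the count is 165 − 151 + 18 = 32.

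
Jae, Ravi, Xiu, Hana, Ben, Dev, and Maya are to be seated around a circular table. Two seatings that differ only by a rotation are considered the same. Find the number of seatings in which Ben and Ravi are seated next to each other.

Glue Ben and Ravi into a block (2 internal orders). Seating 6 units around a circle gives (5)! arrangements.
So 2 × (5)! = 2 × 120 = 240.

240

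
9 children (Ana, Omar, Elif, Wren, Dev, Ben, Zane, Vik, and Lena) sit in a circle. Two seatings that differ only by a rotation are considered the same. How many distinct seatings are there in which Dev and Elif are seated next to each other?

10080

Treat {Dev, Elif} as one unit (2 internal orders) and seat the resulting 8 units around the table: (7)! circular arrangements.
So 2 × (7)! = 2 × 5040 = 10080.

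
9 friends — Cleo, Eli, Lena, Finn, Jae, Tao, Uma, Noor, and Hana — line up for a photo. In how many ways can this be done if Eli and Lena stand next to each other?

80640

Glue Eli and Lena into one block (2 internal orders), leaving 8 units to arrange in a row.
That gives 2 × 8! = 2 × 40320 = 80640.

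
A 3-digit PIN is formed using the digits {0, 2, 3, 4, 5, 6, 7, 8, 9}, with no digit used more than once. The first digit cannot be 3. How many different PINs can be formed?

448

The first digit has 9−1 = 8 choices (anything except 3).
The remaining 2 digits are filled from the other 8 symbols without repetition: 8 × 7 = 56.
Total: 8 × 56 = 448.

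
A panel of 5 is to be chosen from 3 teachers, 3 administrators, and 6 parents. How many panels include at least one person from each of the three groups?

540

Total 5-person selections from all 12: C(12,5) = 792.
Subtract selections that omit an entire group: no teachers → C(9,5) = 126; no administrators → C(9,5) = 126; no parents → C(6,5) = 6.
Add back selections omitting two groups (i.e. drawn from a single group): C(3,5) + C(3,5) + C(6,5) = 6.
By inclusion–exclusion: 792 − 258 + 6 = 540.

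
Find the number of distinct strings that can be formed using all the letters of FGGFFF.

15

Letter multiplicities in FGGFFF: F×4, G×2.
Dividing 6! = 720 by 4!·2! = 48 for the repeated letters gives 15.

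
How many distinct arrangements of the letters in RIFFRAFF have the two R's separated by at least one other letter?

630

Total arrangements of RIFFRAFF: 8!/(4!·2!) = 840.
If the two R's are adjacent, glue them into one block, leaving 7 items to arrange: (7)!/(4!) = 210 ways.
Subtracting, 840 − 210 = 630 arrangements keep the R's apart.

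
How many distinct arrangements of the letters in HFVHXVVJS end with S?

3360

With the last slot taken by S, it remains to arrange the other 8 letters (HFVHXVVJ).
Those 8 letters have H appearing twice and V appearing 3 times, giving (8)!/(3!·2!) = 3360.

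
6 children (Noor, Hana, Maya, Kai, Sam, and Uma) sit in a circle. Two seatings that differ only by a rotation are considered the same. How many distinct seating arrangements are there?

120

Seat Noor anywhere (absorbing the rotational symmetry), then permute the other 5: (5)! = 120.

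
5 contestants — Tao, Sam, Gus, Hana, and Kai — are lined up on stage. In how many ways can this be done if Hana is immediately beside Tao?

Treat {Hana, Tao} as a single unit. There are 4 units to order, and the pair itself can be ordered 2 ways.
That gives 2 × 4! = 2 × 24 = 48.

48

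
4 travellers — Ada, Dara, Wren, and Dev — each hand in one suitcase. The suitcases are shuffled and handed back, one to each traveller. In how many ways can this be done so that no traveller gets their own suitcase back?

Let Aᵢ be the assignments in which traveller i gets their own suitcase. We want the size of the complement of A₁∪…∪A_4.
By inclusion–exclusion this is Σ_{j=0}^{4} (−1)^j C(4,j)·(4−j)!.
Computing: 24 − 24 + 12 − 4 + 1 = 9.

9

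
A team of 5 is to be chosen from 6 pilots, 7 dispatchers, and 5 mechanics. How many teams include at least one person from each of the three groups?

Unrestricted: C(18,5) = 8568 ways to pick any 5 of the 18.
Subtract selections that omit an entire group: no pilots → C(12,5) = 792; no dispatchers → C(11,5) = 462; no mechanics → C(13,5) = 1287.
Add back selections omitting two groups (i.e. drawn from a single group): C(6,5) + C(7,5) + C(5,5) = 28.
By inclusion–exclusion: 8568 − 2541 + 28 = 6055.

6055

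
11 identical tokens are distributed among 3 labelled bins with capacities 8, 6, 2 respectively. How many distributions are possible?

By stars and bars, unrestricted non-negative solutions to x_1+…+x_3 = 11 number C(11+2,2) = 78.
Subtract solutions that violate a single cap (substitute x_i' = x_i − (cap_i+1)): x_1 ≥ 9 gives C(4,2) = 6; x_2 ≥ 7 gives C(6,2) = 15; x_3 ≥ 3 gives C(10,2) = 45. Together 66.
Add back pairs where two caps are both exceeded: 0 + 0 + 3 = 3.
By inclusion–exclusion the count is 78 − 66 + 3 = 15.

15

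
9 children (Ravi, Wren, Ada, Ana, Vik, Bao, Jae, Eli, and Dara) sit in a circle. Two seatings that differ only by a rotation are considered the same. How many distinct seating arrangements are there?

Seat Ravi anywhere (absorbing the rotational symmetry), then permute the other 8: (8)! = 40320.

40320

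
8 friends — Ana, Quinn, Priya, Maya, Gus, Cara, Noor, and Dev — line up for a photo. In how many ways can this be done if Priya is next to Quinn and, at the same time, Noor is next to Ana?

Treat {Priya,Quinn} as one block (2 orders) and {Noor,Ana} as another (2 orders).
That leaves 6 units to arrange: 2 × 2 × 6! = 4 × 720 = 2880.

2880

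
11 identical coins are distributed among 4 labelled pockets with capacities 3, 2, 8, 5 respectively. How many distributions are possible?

Without the upper bounds there are C(14,3) = 364 ways to split 11 among 4 pockets.
Subtract solutions that violate a single cap (substitute x_i' = x_i − (cap_i+1)): x_1 ≥ 4 gives C(10,3) = 120; x_2 ≥ 3 gives C(11,3) = 165; x_3 ≥ 9 gives C(5,3) = 10; x_4 ≥ 6 gives C(8,3) = 56. Together 351.
Add back pairs where two caps are both exceeded: 35 + 0 + 4 + 0 + 10 + 0 = 49.
By inclusion–exclusion the count is 364 − 351 + 49 = 62.

62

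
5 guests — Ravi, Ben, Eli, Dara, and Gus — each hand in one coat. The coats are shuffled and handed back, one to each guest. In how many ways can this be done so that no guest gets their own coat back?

44

Count assignments avoiding every fixed point. For any j of the 5 guests fixed to their own coat, the other 5−j can be arranged in (5−j)! ways.
By inclusion–exclusion this is Σ_{j=0}^{5} (−1)^j C(5,j)·(5−j)!.
Computing: 120 − 120 + 60 − 20 + 5 − 1 = 44.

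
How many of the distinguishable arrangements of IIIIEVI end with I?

30

With the last slot taken by I, it remains to arrange the other 6 letters (IIIEVI).
Those 6 letters have I appearing 4 times, giving (6)!/(4!) = 30.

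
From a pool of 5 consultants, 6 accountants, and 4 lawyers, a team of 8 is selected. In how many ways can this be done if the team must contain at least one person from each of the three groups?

Unrestricted: C(15,8) = 6435 ways to pick any 8 of the 15.
Subtract selections that omit an entire group: no consultants → C(10,8) = 45; no accountants → C(9,8) = 9; no lawyers → C(11,8) = 165.
Add back selections omitting two groups (i.e. drawn from a single group): C(5,8) + C(6,8) + C(4,8) = 0.
By inclusion–exclusion: 6435 − 219 + 0 = 6216.

6216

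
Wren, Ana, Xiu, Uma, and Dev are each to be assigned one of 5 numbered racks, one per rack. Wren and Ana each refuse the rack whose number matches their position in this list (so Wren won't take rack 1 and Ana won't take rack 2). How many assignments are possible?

78

Let Aᵢ (for i ∈ {1, 2}) be the placements that put person i in their forbidden rack. Any j of these fix j positions, leaving (5−j)! ways to fill the rest, and there are C(2,j) ways to pick which j.
By inclusion–exclusion, the number of valid placements is Σ_{j=0}^{2} (−1)^j C(2,j)·(5−j)!.
Computing: 120 − 48 + 6 = 78.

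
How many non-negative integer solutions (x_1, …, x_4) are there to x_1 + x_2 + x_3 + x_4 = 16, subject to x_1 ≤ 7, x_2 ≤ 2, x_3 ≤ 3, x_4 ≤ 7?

19

Ignoring the caps, the number of non-negative solutions to x_1+…+x_4 = 16 is C(19,3) = 969.
Subtract solutions that violate a single cap (substitute x_i' = x_i − (cap_i+1)): x_1 ≥ 8 gives C(11,3) = 165; x_2 ≥ 3 gives C(16,3) = 560; x_3 ≥ 4 gives C(15,3) = 455; x_4 ≥ 8 gives C(11,3) = 165. Together 1345.
Add back pairs where two caps are both exceeded: 56 + 35 + 1 + 220 + 56 + 35 = 403.
Subtract triples: 4 + 0 + 0 + 4 = 8.
By inclusion–exclusion the count is 969 − 1345 + 403 − 8 = 19.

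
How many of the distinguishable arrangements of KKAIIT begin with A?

With the first slot taken by A, it remains to arrange the other 5 letters (KKIIT).
Those 5 letters have I appearing twice and K appearing twice, giving (5)!/(2!·2!) = 30.

30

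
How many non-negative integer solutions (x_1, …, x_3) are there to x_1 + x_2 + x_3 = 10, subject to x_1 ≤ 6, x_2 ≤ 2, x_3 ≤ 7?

15

By stars and bars, unrestricted non-negative solutions to x_1+…+x_3 = 10 number C(10+2,2) = 66.
Subtract solutions that violate a single cap (substitute x_i' = x_i − (cap_i+1)): x_1 ≥ 7 gives C(5,2) = 10; x_2 ≥ 3 gives C(9,2) = 36; x_3 ≥ 8 gives C(4,2) = 6. Together 52.
Add back pairs where two caps are both exceeded: 1 + 0 + 0 = 1.
By inclusion–exclusion the count is 66 − 52 + 1 = 15.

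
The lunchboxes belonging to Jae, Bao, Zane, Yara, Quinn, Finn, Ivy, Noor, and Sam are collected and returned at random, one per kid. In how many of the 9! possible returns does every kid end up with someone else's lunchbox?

133496

Count assignments avoiding every fixed point. For any j of the 9 kids fixed to their own lunchbox, the other 9−j can be arranged in (9−j)! ways.
By inclusion–exclusion this is Σ_{j=0}^{9} (−1)^j C(9,j)·(9−j)!.
Computing: 362880 − 362880 + 181440 − 60480 + 15120 − 3024 + 504 − 72 + 9 − 1 = 133496.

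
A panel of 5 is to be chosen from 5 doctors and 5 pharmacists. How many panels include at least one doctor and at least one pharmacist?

250

With no constraint there are C(10,5) = 252 possible selections.
Subtract selections that omit an entire group: no doctors → C(5,5) = 1; no pharmacists → C(5,5) = 1.
Both groups omitted at once is impossible, so 252 − 2 = 250.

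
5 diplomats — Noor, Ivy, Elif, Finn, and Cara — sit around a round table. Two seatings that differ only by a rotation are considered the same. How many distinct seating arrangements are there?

Fix one person's seat to break rotational symmetry; the remaining 4 people can be arranged in (4)! = 24 ways.

24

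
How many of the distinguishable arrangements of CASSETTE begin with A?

630

With the first slot taken by A, it remains to arrange the other 7 letters (CSSETTE).
Those 7 letters have E appearing twice, S appearing twice, and T appearing twice, giving (7)!/(2!·2!·2!) = 630.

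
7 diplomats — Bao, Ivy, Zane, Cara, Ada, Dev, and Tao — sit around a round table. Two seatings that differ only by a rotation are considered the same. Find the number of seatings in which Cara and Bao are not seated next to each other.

All circular seatings of 7 people number (6)! = 720.
Seatings with Cara beside Bao: treat them as a block with 2 internal orders, giving 2 × (5)! = 240.
Subtracting, 720 − 240 = 480.

480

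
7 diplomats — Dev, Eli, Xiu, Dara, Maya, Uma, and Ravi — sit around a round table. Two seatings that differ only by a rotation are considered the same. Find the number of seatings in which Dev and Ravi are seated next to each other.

Glue Dev and Ravi into a block (2 internal orders). Seating 6 units around a circle gives (5)! arrangements.
So 2 × (5)! = 2 × 120 = 240.

240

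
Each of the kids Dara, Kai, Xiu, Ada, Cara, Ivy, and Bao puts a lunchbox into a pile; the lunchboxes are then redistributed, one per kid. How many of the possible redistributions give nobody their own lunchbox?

1854

This is the derangement count D_7: permutations of 7 items with no fixed point.
By inclusion–exclusion this is Σ_{j=0}^{7} (−1)^j C(7,j)·(7−j)!.
Computing: 5040 − 5040 + 2520 − 840 + 210 − 42 + 7 − 1 = 1854.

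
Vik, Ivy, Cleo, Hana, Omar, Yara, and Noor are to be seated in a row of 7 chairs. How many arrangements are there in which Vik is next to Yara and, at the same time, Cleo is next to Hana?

480

Treat {Vik,Yara} as one block (2 orders) and {Cleo,Hana} as another (2 orders).
That leaves 5 units to arrange: 2 × 2 × 5! = 4 × 120 = 480.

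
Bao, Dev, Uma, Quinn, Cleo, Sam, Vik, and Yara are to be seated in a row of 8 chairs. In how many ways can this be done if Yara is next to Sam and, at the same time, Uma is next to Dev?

2880

Treat {Yara,Sam} as one block (2 orders) and {Uma,Dev} as another (2 orders).
That leaves 6 units to arrange: 2 × 2 × 6! = 4 × 720 = 2880.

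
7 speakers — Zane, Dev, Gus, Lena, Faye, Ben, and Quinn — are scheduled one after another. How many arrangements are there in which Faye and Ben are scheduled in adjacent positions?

1440

Place the 5 others and the Faye-Ben pair as 6 objects in a line; the pair has 2 internal arrangements.
That gives 2 × 6! = 2 × 720 = 1440.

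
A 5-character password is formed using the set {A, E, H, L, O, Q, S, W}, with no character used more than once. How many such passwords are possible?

6720

Choose and order 5 of the 8 symbols: the first character has 8 options, the next 7, and so on down to 4.
That product is 8 × 7 × 6 × 5 × 4 = 6720.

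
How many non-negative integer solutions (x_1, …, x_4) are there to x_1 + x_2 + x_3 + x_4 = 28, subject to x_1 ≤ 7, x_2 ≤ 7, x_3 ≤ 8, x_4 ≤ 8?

10

Without the upper bounds there are C(31,3) = 4495 ways to split 28 among 4 variables.
Subtract solutions that violate a single cap (substitute x_i' = x_i − (cap_i+1)): x_1 ≥ 8 gives C(23,3) = 1771; x_2 ≥ 8 gives C(23,3) = 1771; x_3 ≥ 9 gives C(22,3) = 1540; x_4 ≥ 9 gives C(22,3) = 1540. Together 6622.
Add back pairs where two caps are both exceeded: 455 + 364 + 364 + 364 + 364 + 286 = 2197.
Subtract triples: 20 + 20 + 10 + 10 = 60.
By inclusion–exclusion the count is 4495 − 6622 + 2197 − 60 = 10.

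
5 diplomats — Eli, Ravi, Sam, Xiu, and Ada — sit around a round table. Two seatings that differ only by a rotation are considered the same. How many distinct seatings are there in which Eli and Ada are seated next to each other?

Treat {Eli, Ada} as one unit (2 internal orders) and seat the resulting 4 units around the table: (3)! circular arrangements.
So 2 × (3)! = 2 × 6 = 12.

12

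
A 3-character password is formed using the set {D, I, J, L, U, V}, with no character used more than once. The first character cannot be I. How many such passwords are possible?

100

The first character has 6−1 = 5 choices (anything except I).
The remaining 2 characters are filled from the other 5 symbols without repetition: 5 × 4 = 20.
Total: 5 × 20 = 100.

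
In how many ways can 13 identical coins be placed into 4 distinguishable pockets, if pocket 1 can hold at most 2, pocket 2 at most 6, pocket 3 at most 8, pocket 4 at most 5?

Without the upper bounds there are C(16,3) = 560 ways to split 13 among 4 pockets.
Subtract solutions that violate a single cap (substitute x_i' = x_i − (cap_i+1)): x_1 ≥ 3 gives C(13,3) = 286; x_2 ≥ 7 gives C(9,3) = 84; x_3 ≥ 9 gives C(7,3) = 35; x_4 ≥ 6 gives C(10,3) = 120. Together 525.
Add back pairs where two caps are both exceeded: 20 + 4 + 35 + 0 + 1 + 0 = 60.
By inclusion–exclusion the count is 560 − 525 + 60 = 95.

95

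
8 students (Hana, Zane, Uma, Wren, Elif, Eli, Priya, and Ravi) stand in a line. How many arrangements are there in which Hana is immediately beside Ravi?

10080

Glue Hana and Ravi into one block (2 internal orders), leaving 7 units to arrange in a row.
So the count is 2·(7)! = 10080.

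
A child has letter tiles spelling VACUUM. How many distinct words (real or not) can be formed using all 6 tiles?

360

Letter multiplicities in VACUUM: A×1, C×1, M×1, U×2, V×1.
Dividing 6! = 720 by 2! = 2 for the repeated letters gives 360.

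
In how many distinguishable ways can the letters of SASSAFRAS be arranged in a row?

SASSAFRAS has 9 letters with A appearing 3 times and S appearing 4 times.
So there are 9! / (4!·3!) = 2520 distinguishable arrangements.

2520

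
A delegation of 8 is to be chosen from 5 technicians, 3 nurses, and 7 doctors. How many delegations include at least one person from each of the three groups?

5894

With no constraint there are C(15,8) = 6435 possible selections.
Selections missing a whole group: no technicians → C(10,8) = 45; no nurses → C(12,8) = 495; no doctors → C(8,8) = 1.
Add back selections omitting two groups (i.e. drawn from a single group): C(5,8) + C(3,8) + C(7,8) = 0.
By inclusion–exclusion: 6435 − 541 + 0 = 5894.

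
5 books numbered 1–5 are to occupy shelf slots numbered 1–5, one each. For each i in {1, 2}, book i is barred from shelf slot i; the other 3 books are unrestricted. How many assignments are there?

Let Aᵢ (for i ∈ {1, 2}) be the placements that put book i in its forbidden shelf slot. Any j of these fix j positions, leaving (5−j)! ways to fill the rest, and there are C(2,j) ways to pick which j.
By inclusion–exclusion, the number of valid placements is Σ_{j=0}^{2} (−1)^j C(2,j)·(5−j)!.
Computing: 120 − 48 + 6 = 78.

78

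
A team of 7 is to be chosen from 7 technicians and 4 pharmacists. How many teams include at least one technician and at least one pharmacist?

Unrestricted: C(11,7) = 330 ways to pick any 7 of the 11.
Subtract selections that omit an entire group: no technicians → C(4,7) = 0; no pharmacists → C(7,7) = 1.
Both groups omitted at once is impossible, so 330 − 1 = 329.

329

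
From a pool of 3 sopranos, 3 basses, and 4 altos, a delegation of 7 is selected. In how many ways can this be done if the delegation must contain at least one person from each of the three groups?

With no constraint there are C(10,7) = 120 possible selections.
Selections missing a whole group: no sopranos → C(7,7) = 1; no basses → C(7,7) = 1; no altos → C(6,7) = 0.
Add back selections omitting two groups (i.e. drawn from a single group): C(3,7) + C(3,7) + C(4,7) = 0.
By inclusion–exclusion: 120 − 2 + 0 = 118.

118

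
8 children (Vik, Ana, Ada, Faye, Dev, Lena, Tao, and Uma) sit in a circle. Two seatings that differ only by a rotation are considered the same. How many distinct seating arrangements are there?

5040

Fix one person's seat to break rotational symmetry; the remaining 7 people can be arranged in (7)! = 5040 ways.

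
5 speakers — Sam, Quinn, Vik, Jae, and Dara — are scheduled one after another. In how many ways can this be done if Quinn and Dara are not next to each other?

There are 5! = 120 arrangements in all. If Quinn and Dara are adjacent, merging them into one block gives 2·(4)! = 48 arrangements.
Complementary counting: 120 − 48 = 72.

72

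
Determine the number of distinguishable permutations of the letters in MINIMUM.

420

The 7 letters of MINIMUM have repeats: I appearing twice and M appearing 3 times.
So there are 7! / (3!·2!) = 420 distinguishable arrangements.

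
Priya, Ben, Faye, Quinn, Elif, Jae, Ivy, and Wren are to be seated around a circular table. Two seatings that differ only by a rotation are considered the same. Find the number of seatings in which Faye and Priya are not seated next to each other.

3600

Without the restriction there are (7)! = 5040 seatings.
Those with Faye next to Priya: fuse the pair into one unit and seat 7 units around a circle — 2·(6)! = 1440.
Subtracting, 5040 − 1440 = 3600.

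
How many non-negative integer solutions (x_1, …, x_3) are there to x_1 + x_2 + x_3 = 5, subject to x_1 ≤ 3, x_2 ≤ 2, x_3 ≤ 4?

11

Without the upper bounds there are C(7,2) = 21 ways to split 5 among 3 variables.
Subtract solutions that violate a single cap (substitute x_i' = x_i − (cap_i+1)): x_1 ≥ 4 gives C(3,2) = 3; x_2 ≥ 3 gives C(4,2) = 6; x_3 ≥ 5 gives C(2,2) = 1. Together 10.
No two caps can be exceeded simultaneously, so the pair terms are all 0.
By inclusion–exclusion the count is 21 − 10 + 0 = 11.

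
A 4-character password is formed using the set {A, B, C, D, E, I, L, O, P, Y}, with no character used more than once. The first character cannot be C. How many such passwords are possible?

The first character has 10−1 = 9 choices (anything except C).
The remaining 3 characters are filled from the other 9 symbols without repetition: 9 × 8 × 7 = 504.
Total: 9 × 504 = 4536.

4536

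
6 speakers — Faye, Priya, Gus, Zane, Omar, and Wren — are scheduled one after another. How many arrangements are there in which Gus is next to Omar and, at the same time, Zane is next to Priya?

96

Treat {Gus,Omar} as one block (2 orders) and {Zane,Priya} as another (2 orders).
That leaves 4 units to arrange: 2 × 2 × 4! = 4 × 24 = 96.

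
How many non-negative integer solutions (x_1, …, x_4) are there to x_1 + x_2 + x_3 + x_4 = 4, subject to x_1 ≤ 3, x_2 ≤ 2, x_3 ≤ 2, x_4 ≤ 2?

By stars and bars, unrestricted non-negative solutions to x_1+…+x_4 = 4 number C(4+3,3) = 35.
Subtract solutions that violate a single cap (substitute x_i' = x_i − (cap_i+1)): x_1 ≥ 4 gives C(3,3) = 1; x_2 ≥ 3 gives C(4,3) = 4; x_3 ≥ 3 gives C(4,3) = 4; x_4 ≥ 3 gives C(4,3) = 4. Together 13.
No two caps can be exceeded simultaneously, so the pair terms are all 0.
By inclusion–exclusion the count is 35 − 13 + 0 = 22.

22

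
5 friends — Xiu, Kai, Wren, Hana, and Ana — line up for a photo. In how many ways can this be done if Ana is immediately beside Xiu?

48

Glue Ana and Xiu into one block (2 internal orders), leaving 4 units to arrange in a row.
That gives 2 × 4! = 2 × 24 = 48.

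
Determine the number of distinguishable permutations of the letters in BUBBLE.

120

The 6 letters of BUBBLE have repeats: B appearing 3 times.
Dividing 6! = 720 by 3! = 6 for the repeated letters gives 120.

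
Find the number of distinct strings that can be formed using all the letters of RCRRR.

5

The 5 letters of RCRRR have repeats: R appearing 4 times.
So there are 5! / (4!) = 5 distinguishable arrangements.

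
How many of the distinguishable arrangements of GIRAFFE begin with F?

720

With the first slot taken by F, it remains to arrange the other 6 letters (GIRAFE).
Those 6 letters are all distinct, giving (6)! = 720.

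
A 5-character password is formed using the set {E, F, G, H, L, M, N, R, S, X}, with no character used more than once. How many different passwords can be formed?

With no repetition, fill the 5 characters in order: 10 choices, then 9, down to 6.
10 × 9 × 8 × 7 × 6 = 30240.

30240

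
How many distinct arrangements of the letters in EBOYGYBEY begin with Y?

Fix Y in the first position and arrange the remaining 8 letters.
Those 8 letters have B appearing twice, E appearing twice, and Y appearing twice, giving (8)!/(2!·2!·2!) = 5040.

5040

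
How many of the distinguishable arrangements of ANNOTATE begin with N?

1260

Fix N in the first position and arrange the remaining 7 letters.
Those 7 letters have A appearing twice and T appearing twice, giving (7)!/(2!·2!) = 1260.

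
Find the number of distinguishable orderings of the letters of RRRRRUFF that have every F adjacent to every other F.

Treat the 2 copies of F as a single block. The multiset to arrange is then {FF, R, R, R, R, R, U}, 7 items in all.
That gives (7)!/(5!) = 42 arrangements.

42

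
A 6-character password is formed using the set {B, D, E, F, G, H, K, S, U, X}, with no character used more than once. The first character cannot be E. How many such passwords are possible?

136080

The first character has 10−1 = 9 choices (anything except E).
The remaining 5 characters are filled from the other 9 symbols without repetition: 9 × 8 × 7 × 6 × 5 = 15120.
Total: 9 × 15120 = 136080.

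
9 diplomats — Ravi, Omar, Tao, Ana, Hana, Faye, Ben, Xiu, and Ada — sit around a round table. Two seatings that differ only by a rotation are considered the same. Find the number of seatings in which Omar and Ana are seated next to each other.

Glue Omar and Ana into a block (2 internal orders). Seating 8 units around a circle gives (7)! arrangements.
So 2 × (7)! = 2 × 5040 = 10080.

10080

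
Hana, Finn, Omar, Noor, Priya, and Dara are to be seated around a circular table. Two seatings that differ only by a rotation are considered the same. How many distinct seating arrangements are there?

Fix one person's seat to break rotational symmetry; the remaining 5 people can be arranged in (5)! = 120 ways.

120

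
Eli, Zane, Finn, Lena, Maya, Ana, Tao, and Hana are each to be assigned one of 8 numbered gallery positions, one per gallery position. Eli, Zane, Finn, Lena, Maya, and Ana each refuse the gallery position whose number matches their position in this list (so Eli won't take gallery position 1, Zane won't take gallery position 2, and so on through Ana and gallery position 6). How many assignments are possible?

Let Aᵢ (for 1 ≤ i ≤ 6) be the placements that put person i in their forbidden gallery position. Any j of these fix j positions, leaving (8−j)! ways to fill the rest, and there are C(6,j) ways to pick which j.
By inclusion–exclusion, the number of valid placements is Σ_{j=0}^{6} (−1)^j C(6,j)·(8−j)!.
Computing: 40320 − 30240 + 10800 − 2400 + 360 − 36 + 2 = 18806.

18806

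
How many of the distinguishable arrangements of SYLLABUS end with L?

Fix L in the last position and arrange the remaining 7 letters.
Those 7 letters have S appearing twice, giving (7)!/(2!) = 2520.

2520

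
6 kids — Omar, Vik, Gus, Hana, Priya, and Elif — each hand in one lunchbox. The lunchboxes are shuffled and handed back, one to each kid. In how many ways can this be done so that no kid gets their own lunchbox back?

Let Aᵢ be the assignments in which kid i gets their own lunchbox. We want the size of the complement of A₁∪…∪A_6.
By inclusion–exclusion this is Σ_{j=0}^{6} (−1)^j C(6,j)·(6−j)!.
Computing: 720 − 720 + 360 − 120 + 30 − 6 + 1 = 265.

265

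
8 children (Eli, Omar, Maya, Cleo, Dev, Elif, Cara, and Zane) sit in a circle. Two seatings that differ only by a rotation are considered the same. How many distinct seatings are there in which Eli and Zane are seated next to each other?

1440

Glue Eli and Zane into a block (2 internal orders). Seating 7 units around a circle gives (6)! arrangements.
So 2 × (6)! = 2 × 720 = 1440.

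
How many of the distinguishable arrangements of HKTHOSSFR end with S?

With the last slot taken by S, it remains to arrange the other 8 letters (HKTHOSFR).
Those 8 letters have H appearing twice, giving (8)!/(2!) = 20160.

20160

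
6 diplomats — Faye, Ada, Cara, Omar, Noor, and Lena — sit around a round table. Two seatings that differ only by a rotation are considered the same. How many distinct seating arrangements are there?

120

Seat Faye anywhere (absorbing the rotational symmetry), then permute the other 5: (5)! = 120.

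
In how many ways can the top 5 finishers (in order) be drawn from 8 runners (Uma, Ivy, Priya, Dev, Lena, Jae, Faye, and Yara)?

There are 8 choices for 1st place, 7 for 2nd, and so on down to 4 for position 5.
That gives 8 × 7 × 6 × 5 × 4 = 6720.

6720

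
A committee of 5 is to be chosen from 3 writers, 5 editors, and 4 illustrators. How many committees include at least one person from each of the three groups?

590

Unrestricted: C(12,5) = 792 ways to pick any 5 of the 12.
Subtract selections that omit an entire group: no writers → C(9,5) = 126; no editors → C(7,5) = 21; no illustrators → C(8,5) = 56.
Add back selections omitting two groups (i.e. drawn from a single group): C(3,5) + C(5,5) + C(4,5) = 1.
By inclusion–exclusion: 792 − 203 + 1 = 590.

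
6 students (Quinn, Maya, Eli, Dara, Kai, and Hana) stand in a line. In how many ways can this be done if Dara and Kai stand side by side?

240

Glue Dara and Kai into one block (2 internal orders), leaving 5 units to arrange in a row.
So the count is 2·(5)! = 240.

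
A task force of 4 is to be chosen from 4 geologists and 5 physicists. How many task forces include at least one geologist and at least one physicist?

120

With no constraint there are C(9,4) = 126 possible selections.
Subtract selections that omit an entire group: no geologists → C(5,4) = 5; no physicists → C(4,4) = 1.
Both groups omitted at once is impossible, so 126 − 6 = 120.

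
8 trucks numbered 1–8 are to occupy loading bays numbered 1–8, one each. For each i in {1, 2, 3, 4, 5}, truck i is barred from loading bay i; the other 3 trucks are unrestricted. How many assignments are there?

21234

Let Aᵢ (for 1 ≤ i ≤ 5) be the placements that put truck i in its forbidden loading bay. Any j of these fix j positions, leaving (8−j)! ways to fill the rest, and there are C(5,j) ways to pick which j.
By inclusion–exclusion, the number of valid placements is Σ_{j=0}^{5} (−1)^j C(5,j)·(8−j)!.
Computing: 40320 − 25200 + 7200 − 1200 + 120 − 6 = 21234.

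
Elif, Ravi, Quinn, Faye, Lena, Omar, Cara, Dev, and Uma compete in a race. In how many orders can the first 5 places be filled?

15120

This is an ordered selection of 5 from 9: P(9,5).
That gives 9 × 8 × 7 × 6 × 5 = 15120.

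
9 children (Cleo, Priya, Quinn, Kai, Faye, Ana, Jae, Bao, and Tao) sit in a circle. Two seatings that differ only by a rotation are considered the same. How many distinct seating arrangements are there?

40320

Around a circle, 9 distinct people have 9!/9 = (8)! = 40320 rotationally distinct seatings.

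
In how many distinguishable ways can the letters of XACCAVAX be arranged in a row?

Letter multiplicities in XACCAVAX: A×3, C×2, V×1, X×2.
Dividing 8! = 40320 by 3!·2!·2! = 24 for the repeated letters gives 1680.

1680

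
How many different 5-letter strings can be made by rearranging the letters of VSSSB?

The 5 letters of VSSSB have repeats: S appearing 3 times.
The number of distinct arrangements is 5!/(3!) = 120/6 = 20.

20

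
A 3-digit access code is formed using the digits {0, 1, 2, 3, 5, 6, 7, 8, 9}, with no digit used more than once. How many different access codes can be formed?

Choose and order 3 of the 9 symbols: the first digit has 9 options, the next 8, then 7.
9 × 8 × 7 = 504.

504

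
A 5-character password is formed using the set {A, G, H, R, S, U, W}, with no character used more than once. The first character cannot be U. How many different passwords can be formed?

2160

The first character has 7−1 = 6 choices (anything except U).
The remaining 4 characters are filled from the other 6 symbols without repetition: 6 × 5 × 4 × 3 = 360.
Total: 6 × 360 = 2160.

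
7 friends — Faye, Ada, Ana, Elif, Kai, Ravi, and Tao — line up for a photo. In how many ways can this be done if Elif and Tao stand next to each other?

1440

Treat {Elif, Tao} as a single unit. There are 6 units to order, and the pair itself can be ordered 2 ways.
So the count is 2·(6)! = 1440.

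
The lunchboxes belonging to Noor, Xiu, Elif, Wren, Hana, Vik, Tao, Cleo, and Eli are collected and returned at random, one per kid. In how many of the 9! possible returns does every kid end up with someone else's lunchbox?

Count assignments avoiding every fixed point. For any j of the 9 kids fixed to their own lunchbox, the other 9−j can be arranged in (9−j)! ways.
By inclusion–exclusion this is Σ_{j=0}^{9} (−1)^j C(9,j)·(9−j)!.
Computing: 362880 − 362880 + 181440 − 60480 + 15120 − 3024 + 504 − 72 + 9 − 1 = 133496.

133496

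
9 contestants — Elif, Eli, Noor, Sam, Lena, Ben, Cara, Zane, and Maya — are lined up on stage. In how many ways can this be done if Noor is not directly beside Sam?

Of the 9! = 362880 arrangements, those with Noor and Sam adjacent number 2 × 8! = 80640 (treat the pair as a block with 2 internal orders).
So 362880 − 80640 = 282240 arrangements keep them apart.

282240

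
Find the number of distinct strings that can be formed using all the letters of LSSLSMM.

Letter multiplicities in LSSLSMM: L×2, M×2, S×3.
Dividing 7! = 5040 by 3!·2!·2! = 24 for the repeated letters gives 210.

210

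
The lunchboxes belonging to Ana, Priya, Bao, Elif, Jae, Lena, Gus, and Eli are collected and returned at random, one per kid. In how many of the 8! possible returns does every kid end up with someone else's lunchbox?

Let Aᵢ be the assignments in which kid i gets their own lunchbox. We want the size of the complement of A₁∪…∪A_8.
By inclusion–exclusion this is Σ_{j=0}^{8} (−1)^j C(8,j)·(8−j)!.
Computing: 40320 − 40320 + 20160 − 6720 + 1680 − 336 + 56 − 8 + 1 = 14833.

14833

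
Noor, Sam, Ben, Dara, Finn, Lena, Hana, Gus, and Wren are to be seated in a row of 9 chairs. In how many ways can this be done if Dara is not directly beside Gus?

There are 9! = 362880 arrangements in all. If Dara and Gus are adjacent, merging them into one block gives 2·(8)! = 80640 arrangements.
Complementary counting: 362880 − 80640 = 282240.

282240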